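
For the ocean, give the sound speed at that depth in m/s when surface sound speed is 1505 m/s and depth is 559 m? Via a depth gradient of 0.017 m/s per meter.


c = 1505 + 0.017 * 559 = 1514.503

1514.503 m/s


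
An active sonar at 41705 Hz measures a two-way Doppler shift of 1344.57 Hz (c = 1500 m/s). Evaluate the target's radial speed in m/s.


From fd = 2*f*v/c, v = c*fd/(2*f) = 1500 * 1344.57 / (2*41705) = 24.18

24.18 m/s


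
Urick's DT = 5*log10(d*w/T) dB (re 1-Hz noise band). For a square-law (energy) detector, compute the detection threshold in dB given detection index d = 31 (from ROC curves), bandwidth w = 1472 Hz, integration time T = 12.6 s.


17.79 dB


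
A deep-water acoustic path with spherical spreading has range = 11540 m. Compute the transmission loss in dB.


TL = 20*log10(11540) = 81.24

81.24 dB


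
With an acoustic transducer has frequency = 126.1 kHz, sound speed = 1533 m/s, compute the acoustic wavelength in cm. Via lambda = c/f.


1.22 cm


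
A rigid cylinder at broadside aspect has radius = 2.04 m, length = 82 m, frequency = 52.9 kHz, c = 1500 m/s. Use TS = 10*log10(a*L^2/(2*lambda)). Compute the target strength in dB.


53.84 dB


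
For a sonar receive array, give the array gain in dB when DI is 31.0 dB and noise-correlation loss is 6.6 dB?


24.4 dB


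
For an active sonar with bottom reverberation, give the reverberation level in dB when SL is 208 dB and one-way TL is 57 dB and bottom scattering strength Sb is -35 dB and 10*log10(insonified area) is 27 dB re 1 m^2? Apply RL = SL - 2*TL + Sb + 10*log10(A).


86 dB


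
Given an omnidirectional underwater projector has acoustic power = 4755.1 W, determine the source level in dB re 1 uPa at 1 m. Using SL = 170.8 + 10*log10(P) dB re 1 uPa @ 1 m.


SL = 170.8 + 10*log10(4755.1) = 170.8 + 36.77 = 207.57

207.57 dB


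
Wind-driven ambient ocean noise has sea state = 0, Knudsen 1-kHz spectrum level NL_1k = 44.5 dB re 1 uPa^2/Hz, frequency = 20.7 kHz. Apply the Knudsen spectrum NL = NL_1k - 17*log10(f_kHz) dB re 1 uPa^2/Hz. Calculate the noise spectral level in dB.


NL = NL_1k - 17*log10(f_kHz) = 44.5 - 17*log10(20.7) = 44.5 - (22.37) = 22.13

22.13 dB


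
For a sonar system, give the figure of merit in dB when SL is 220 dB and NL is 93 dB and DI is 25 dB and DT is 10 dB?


FOM = SL - NL + DI - DT = 220 - 93 + 25 - 10 = 142

142 dB


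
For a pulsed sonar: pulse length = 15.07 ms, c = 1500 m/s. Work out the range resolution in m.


11.3025 m


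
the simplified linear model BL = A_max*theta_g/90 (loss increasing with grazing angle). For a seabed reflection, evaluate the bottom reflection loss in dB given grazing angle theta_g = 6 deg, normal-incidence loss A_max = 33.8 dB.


2.25 dB


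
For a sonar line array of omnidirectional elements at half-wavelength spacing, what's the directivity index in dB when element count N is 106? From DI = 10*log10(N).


20.25 dB


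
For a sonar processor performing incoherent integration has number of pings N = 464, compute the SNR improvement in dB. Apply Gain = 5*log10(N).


13.33 dB


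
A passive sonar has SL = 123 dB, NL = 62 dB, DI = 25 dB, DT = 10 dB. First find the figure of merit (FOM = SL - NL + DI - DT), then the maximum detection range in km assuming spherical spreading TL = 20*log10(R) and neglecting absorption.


Step 1: FOM = SL - NL + DI - DT = 123 - 62 + 25 - 10 = 76 dB
Step 2: at max range FOM = TL = 20*log10(R), so R = 10^(76/20) = 6309.57 m = 6.31 km

6.31 km


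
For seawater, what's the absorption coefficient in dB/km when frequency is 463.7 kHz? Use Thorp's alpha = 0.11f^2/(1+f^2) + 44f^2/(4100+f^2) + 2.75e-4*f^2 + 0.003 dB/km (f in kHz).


f^2 = 215017.69
alpha = 0.11*215017.69/(1+215017.69) + 44*215017.69/(4100+215017.69) + 2.75e-4*215017.69 + 0.003 = 102.42

102.42 dB/km


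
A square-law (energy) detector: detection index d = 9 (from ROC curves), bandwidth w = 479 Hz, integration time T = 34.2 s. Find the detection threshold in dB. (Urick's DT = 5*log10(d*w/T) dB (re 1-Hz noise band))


DT = 5*log10(d*w/T) = 5*log10(9 * 479 / 34.2) = 5*log10(126.05) = 10.5

10.5 dB


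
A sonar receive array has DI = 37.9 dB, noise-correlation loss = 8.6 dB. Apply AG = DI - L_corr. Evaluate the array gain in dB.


AG = DI - L_corr = 37.9 - 8.6 = 29.3

29.3 dB


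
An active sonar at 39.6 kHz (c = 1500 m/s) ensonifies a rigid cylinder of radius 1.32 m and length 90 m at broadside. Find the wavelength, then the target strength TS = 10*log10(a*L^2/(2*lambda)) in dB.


Step 1: lambda = c/f = 1500/39600 = 0.03788 m
Step 2: TS = 10*log10(a*L^2/(2*lambda)) = 10*log10(1.32*90^2/(2*0.03788)) = 51.5

51.5 dB


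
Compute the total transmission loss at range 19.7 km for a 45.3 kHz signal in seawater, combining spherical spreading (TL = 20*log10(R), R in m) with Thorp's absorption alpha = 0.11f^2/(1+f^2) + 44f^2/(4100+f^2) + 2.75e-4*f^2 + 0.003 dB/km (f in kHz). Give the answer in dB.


388.36 dB


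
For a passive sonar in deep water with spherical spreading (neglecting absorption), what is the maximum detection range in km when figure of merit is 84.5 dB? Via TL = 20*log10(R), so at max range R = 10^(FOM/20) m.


At max range FOM = TL, so 20*log10(R) = 84.5
R = 10^(84.5/20) = 16788.04 m = 16.79 km

16.79 km


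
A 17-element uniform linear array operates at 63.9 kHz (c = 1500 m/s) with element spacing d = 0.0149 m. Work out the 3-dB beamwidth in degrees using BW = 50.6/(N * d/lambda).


Step 1: lambda = 1500/63900 = 0.02347 m
Step 2: d/lambda = 0.0149/0.02347 = 0.6349
Step 3: BW = 50.6/(N * d/lambda) = 50.6/(17 * 0.6349) = 4.69

4.69 deg


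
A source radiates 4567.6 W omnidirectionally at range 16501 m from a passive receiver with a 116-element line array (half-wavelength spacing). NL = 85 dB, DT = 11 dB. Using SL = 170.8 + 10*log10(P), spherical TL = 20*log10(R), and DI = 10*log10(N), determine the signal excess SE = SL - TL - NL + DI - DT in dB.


Step 1: SL = 170.8 + 10*log10(4567.6) = 207.4 dB
Step 2: TL = 20*log10(16501) = 84.35 dB
Step 3: DI = 10*log10(116) = 20.64 dB
Step 4: SE = SL - TL - NL + DI - DT = 207.4 - 84.35 - 85 + 20.64 - 11 = 47.69

47.69 dB


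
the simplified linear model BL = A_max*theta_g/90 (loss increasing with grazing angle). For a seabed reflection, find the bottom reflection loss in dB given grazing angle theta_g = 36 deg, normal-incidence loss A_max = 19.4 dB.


7.76 dB


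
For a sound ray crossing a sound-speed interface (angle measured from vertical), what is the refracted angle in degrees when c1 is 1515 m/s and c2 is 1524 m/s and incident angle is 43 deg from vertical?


43.32 deg


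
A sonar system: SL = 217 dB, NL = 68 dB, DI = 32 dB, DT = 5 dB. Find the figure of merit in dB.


FOM = SL - NL + DI - DT = 217 - 68 + 32 - 5 = 176

176 dB


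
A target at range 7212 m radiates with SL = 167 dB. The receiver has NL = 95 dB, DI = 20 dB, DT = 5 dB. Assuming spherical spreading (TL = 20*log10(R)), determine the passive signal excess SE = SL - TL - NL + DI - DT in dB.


Step 1: TL = 20*log10(7212) = 77.16 dB
Step 2: SE = 167 - 77.16 - 95 + 20 - 5 = 9.84

9.84 dB


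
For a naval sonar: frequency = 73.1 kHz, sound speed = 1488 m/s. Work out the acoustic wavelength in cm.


lambda = c/f = 1488 / 73100 = 0.0204 m = 2.04 cm

2.04 cm


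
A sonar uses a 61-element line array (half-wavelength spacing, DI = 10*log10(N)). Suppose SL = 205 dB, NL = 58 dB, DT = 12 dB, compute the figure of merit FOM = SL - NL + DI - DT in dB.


Step 1: DI = 10*log10(61) = 17.85 dB
Step 2: FOM = SL - NL + DI - DT = 205 - 58 + 17.85 - 12 = 152.85

152.85 dB


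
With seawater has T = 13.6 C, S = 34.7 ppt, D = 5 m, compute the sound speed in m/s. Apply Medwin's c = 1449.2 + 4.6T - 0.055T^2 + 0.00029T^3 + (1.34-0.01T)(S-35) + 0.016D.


c = 1449.2 + 4.6*13.6 - 0.055*13.6^2 + 0.00029*13.6^3 + (1.34 - 0.01*13.6)*(34.7 - 35) + 0.016*5 = 1502.04

1502.04 m/s


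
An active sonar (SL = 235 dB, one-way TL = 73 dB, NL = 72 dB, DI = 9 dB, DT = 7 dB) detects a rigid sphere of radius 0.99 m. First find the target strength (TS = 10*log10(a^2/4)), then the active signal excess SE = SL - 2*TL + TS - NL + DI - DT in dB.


Step 1: TS = 10*log10(0.99^2/4) = -6.11 dB
Step 2: SE = SL - 2*TL + TS - NL + DI - DT = 235 - 2*73 + (-6.11) - 72 + 9 - 7 = 12.89

12.89 dB


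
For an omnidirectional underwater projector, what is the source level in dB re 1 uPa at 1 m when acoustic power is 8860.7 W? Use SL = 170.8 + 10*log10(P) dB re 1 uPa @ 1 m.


SL = 170.8 + 10*log10(8860.7) = 170.8 + 39.47 = 210.27

210.27 dB


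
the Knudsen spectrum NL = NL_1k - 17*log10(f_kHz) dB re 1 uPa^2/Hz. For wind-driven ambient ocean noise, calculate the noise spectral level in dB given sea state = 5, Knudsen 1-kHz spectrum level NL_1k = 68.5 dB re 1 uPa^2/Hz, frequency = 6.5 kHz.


NL = NL_1k - 17*log10(f_kHz) = 68.5 - 17*log10(6.5) = 68.5 - (13.82) = 54.68

54.68 dB


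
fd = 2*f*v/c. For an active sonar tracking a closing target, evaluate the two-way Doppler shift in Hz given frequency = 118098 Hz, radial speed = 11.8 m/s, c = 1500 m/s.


fd = 2*f*v/c = 2 * 118098 * 11.8 / 1500 = 1858.08

1858.08 Hz


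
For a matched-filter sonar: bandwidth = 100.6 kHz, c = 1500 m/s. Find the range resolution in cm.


dR = c/(2*BW) = 1500 / (2 * 100.6e3) = 0.0075 m = 0.75 cm

0.75 cm


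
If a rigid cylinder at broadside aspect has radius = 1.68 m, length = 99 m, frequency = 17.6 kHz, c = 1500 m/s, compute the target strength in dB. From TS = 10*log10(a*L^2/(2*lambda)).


49.85 dB


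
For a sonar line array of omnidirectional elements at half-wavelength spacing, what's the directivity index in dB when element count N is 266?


24.25 dB


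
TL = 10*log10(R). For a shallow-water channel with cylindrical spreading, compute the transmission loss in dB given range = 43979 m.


TL = 10*log10(43979) = 46.43

46.43 dB


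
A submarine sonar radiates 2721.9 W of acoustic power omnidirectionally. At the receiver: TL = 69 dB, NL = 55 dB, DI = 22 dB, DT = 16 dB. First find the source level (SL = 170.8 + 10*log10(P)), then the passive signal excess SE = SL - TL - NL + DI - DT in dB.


Step 1: SL = 170.8 + 10*log10(2721.9) = 205.15 dB
Step 2: SE = SL - TL - NL + DI - DT = 205.15 - 69 - 55 + 22 - 16 = 87.15

87.15 dB


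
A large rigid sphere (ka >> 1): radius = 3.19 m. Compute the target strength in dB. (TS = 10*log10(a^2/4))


TS = 10*log10(3.19^2 / 4) = 10*log10(2.544025) = 4.06

4.06 dB


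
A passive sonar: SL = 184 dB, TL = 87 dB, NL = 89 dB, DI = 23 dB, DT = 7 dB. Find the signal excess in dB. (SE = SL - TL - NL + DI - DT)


24 dB


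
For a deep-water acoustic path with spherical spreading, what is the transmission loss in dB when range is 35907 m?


TL = 20*log10(35907) = 91.1

91.1 dB


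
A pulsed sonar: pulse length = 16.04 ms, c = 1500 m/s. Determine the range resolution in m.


dR = c*tau/2 = 1500 * 16.04e-3 / 2 = 12.03

12.03 m


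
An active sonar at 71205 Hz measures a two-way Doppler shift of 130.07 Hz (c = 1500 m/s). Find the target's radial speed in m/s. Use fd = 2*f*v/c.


1.37 m/s


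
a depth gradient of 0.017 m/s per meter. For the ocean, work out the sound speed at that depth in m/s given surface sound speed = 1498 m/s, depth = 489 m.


c = 1498 + 0.017 * 489 = 1506.313

1506.313 m/s


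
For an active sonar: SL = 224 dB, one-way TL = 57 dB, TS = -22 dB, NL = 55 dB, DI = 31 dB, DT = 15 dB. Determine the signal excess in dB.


SE = SL - 2*TL + TS - NL + DI - DT = 224 - 2*57 + (-22) - 55 + 31 - 15 = 49

49 dB


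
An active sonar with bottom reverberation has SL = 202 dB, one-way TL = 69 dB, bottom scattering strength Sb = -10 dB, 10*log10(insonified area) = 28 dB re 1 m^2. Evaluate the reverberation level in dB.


82 dB


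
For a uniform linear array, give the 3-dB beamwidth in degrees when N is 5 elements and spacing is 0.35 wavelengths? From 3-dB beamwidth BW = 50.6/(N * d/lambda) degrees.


BW = 50.6 / (5 * 0.35) = 50.6 / 1.75 = 28.91

28.91 deg


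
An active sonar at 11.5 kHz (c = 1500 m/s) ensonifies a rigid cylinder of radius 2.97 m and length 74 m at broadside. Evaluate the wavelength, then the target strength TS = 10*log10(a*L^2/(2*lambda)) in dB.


Step 1: lambda = c/f = 1500/11500 = 0.13043 m
Step 2: TS = 10*log10(a*L^2/(2*lambda)) = 10*log10(2.97*74^2/(2*0.13043)) = 47.95

47.95 dB


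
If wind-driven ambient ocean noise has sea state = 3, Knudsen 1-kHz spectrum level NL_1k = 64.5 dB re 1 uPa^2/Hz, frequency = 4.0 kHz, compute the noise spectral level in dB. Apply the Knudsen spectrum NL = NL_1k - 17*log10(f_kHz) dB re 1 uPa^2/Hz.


NL = NL_1k - 17*log10(f_kHz) = 64.5 - 17*log10(4.0) = 64.5 - (10.24) = 54.26

54.26 dB


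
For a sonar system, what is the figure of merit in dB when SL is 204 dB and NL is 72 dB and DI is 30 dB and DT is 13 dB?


FOM = SL - NL + DI - DT = 204 - 72 + 30 - 13 = 149

149 dB


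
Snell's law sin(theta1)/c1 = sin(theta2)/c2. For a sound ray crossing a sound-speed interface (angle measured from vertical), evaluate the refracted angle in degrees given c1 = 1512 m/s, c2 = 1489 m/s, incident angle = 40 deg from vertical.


sin(theta2) = (c2/c1)*sin(theta1) = (1489/1512)*sin(40 deg) = 0.63301
theta2 = arcsin(0.63301) = 39.27

39.27 deg


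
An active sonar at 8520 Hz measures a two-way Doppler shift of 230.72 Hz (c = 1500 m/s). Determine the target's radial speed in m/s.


From fd = 2*f*v/c, v = c*fd/(2*f) = 1500 * 230.72 / (2*8520) = 20.31

20.31 m/s


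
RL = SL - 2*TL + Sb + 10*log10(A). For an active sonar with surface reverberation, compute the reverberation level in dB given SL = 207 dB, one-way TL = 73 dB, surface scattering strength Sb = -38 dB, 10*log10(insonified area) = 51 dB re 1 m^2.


RL = SL - 2*TL + Sb + 10*log10(A) = 207 - 2*73 + (-38) + 51 = 74

74 dB


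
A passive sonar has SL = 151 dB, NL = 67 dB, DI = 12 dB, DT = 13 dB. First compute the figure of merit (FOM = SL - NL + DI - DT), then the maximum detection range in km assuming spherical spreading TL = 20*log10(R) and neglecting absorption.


Step 1: FOM = SL - NL + DI - DT = 151 - 67 + 12 - 13 = 83 dB
Step 2: at max range FOM = TL = 20*log10(R), so R = 10^(83/20) = 14125.38 m = 14.13 km

14.13 km


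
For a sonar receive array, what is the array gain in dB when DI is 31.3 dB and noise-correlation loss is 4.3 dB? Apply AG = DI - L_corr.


27.0 dB


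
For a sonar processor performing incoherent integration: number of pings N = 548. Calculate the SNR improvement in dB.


Gain = 5*log10(548) = 13.69

13.69 dB


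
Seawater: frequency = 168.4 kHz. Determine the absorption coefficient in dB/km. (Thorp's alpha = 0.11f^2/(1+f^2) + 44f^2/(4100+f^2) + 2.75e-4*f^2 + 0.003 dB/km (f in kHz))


f^2 = 28358.56
alpha = 0.11*28358.56/(1+28358.56) + 44*28358.56/(4100+28358.56) + 2.75e-4*28358.56 + 0.003 = 46.354

46.354 dB/km


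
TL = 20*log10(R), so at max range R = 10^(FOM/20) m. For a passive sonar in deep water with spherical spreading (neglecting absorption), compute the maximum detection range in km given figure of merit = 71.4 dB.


At max range FOM = TL, so 20*log10(R) = 71.4
R = 10^(71.4/20) = 3715.35 m = 3.72 km

3.72 km


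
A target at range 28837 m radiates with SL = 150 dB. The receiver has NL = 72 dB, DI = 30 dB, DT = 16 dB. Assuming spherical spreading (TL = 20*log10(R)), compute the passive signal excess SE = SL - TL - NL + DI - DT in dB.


Step 1: TL = 20*log10(28837) = 89.2 dB
Step 2: SE = 150 - 89.2 - 72 + 30 - 16 = 2.8

2.8 dB


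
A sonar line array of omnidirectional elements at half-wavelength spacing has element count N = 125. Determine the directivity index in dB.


DI = 10*log10(125) = 20.97

20.97 dB


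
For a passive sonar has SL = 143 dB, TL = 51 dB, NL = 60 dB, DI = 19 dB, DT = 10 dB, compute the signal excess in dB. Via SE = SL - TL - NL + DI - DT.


SE = SL - TL - NL + DI - DT = 143 - 51 - 60 + 19 - 10 = 41

41 dB


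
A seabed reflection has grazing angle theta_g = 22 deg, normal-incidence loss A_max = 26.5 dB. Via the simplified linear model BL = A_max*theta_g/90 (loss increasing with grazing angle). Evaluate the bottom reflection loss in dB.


BL = A_max * theta_g / 90 = 26.5 * 22 / 90 = 6.48

6.48 dB


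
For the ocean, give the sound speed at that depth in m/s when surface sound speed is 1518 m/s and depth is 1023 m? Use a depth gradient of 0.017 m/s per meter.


1535.391 m/s


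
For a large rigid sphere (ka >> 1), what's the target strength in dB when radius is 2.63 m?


TS = 10*log10(2.63^2 / 4) = 10*log10(1.729225) = 2.38

2.38 dB


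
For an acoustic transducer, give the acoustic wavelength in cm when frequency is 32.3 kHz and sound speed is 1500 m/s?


lambda = c/f = 1500 / 32300 = 0.0464 m = 4.64 cm

4.64 cm


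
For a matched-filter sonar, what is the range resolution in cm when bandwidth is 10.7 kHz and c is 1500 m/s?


7.01 cm


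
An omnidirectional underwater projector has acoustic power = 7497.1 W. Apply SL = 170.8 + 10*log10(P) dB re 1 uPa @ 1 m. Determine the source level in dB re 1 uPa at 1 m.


SL = 170.8 + 10*log10(7497.1) = 170.8 + 38.75 = 209.55

209.55 dB


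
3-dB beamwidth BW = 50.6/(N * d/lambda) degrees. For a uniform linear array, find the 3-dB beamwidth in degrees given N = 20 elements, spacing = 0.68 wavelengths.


3.72 deg


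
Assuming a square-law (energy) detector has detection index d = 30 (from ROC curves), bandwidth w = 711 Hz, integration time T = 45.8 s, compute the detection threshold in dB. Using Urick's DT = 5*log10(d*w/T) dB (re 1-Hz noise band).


13.34 dB


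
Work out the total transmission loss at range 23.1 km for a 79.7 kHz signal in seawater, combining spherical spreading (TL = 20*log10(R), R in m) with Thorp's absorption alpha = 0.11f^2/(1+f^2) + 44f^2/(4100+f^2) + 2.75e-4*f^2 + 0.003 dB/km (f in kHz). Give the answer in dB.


Step 1 (Thorp): alpha = 0.11*6352.09/(1+6352.09) + 44*6352.09/(4100+6352.09) + 2.75e-4*6352.09 + 0.003 = 28.6001 dB/km
Step 2: TL_spread = 20*log10(23100) = 87.27 dB
Step 3: TL_abs = alpha*R = 28.6001 * 23.1 = 660.66 dB
Step 4: TL_total = 87.27 + 660.66 = 747.93

747.93 dB


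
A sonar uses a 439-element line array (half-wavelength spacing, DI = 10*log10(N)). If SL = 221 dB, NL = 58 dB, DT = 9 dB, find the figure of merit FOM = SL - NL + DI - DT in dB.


180.42 dB


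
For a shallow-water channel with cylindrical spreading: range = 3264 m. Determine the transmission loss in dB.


TL = 10*log10(3264) = 35.14

35.14 dB


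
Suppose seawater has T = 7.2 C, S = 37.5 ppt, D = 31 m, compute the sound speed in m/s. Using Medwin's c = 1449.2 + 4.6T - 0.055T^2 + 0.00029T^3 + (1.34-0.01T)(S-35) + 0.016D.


c = 1449.2 + 4.6*7.2 - 0.055*7.2^2 + 0.00029*7.2^3 + (1.34 - 0.01*7.2)*(37.5 - 35) + 0.016*31 = 1483.24

1483.24 m/s


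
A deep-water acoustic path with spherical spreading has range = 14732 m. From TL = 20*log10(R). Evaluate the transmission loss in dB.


TL = 20*log10(14732) = 83.37

83.37 dB


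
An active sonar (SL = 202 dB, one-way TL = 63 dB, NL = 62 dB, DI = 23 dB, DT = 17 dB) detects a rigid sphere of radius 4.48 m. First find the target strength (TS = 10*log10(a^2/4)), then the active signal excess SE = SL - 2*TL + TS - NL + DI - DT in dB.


Step 1: TS = 10*log10(4.48^2/4) = 7.0 dB
Step 2: SE = SL - 2*TL + TS - NL + DI - DT = 202 - 2*63 + (7.0) - 62 + 23 - 17 = 27.0

27.0 dB


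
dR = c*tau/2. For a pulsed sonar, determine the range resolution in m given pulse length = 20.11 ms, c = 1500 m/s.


15.0825 m


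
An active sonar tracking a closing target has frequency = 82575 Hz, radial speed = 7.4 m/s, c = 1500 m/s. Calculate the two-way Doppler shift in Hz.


814.74 Hz


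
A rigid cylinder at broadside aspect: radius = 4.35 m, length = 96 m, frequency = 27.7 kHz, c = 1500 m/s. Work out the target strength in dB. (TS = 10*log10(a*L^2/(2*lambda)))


55.68 dB


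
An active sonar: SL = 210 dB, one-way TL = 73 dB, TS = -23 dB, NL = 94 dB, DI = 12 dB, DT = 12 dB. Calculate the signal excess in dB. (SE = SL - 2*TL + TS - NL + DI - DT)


SE = SL - 2*TL + TS - NL + DI - DT = 210 - 2*73 + (-23) - 94 + 12 - 12 = -53

-53 dB


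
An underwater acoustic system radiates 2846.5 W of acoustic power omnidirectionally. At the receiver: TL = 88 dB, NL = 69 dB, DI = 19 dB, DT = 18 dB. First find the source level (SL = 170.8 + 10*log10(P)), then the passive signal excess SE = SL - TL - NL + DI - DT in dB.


Step 1: SL = 170.8 + 10*log10(2846.5) = 205.34 dB
Step 2: SE = SL - TL - NL + DI - DT = 205.34 - 88 - 69 + 19 - 18 = 49.34

49.34 dB


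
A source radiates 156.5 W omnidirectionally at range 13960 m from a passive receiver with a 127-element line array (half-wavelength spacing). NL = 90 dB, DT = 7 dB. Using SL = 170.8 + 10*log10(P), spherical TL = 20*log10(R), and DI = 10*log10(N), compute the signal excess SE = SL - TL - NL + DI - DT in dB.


Step 1: SL = 170.8 + 10*log10(156.5) = 192.75 dB
Step 2: TL = 20*log10(13960) = 82.9 dB
Step 3: DI = 10*log10(127) = 21.04 dB
Step 4: SE = SL - TL - NL + DI - DT = 192.75 - 82.9 - 90 + 21.04 - 7 = 33.89

33.89 dB


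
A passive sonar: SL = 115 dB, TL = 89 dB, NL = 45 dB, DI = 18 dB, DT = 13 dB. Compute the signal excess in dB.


SE = SL - TL - NL + DI - DT = 115 - 89 - 45 + 18 - 13 = -14

-14 dB


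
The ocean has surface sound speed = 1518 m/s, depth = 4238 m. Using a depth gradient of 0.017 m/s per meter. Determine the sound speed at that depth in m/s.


c = 1518 + 0.017 * 4238 = 1590.046

1590.046 m/s


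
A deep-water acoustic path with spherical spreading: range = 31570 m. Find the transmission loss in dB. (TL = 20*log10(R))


TL = 20*log10(31570) = 89.99

89.99 dB


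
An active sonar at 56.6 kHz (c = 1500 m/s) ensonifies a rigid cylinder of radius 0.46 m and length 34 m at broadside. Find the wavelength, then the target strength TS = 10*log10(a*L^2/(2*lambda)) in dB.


Step 1: lambda = c/f = 1500/56600 = 0.0265 m
Step 2: TS = 10*log10(a*L^2/(2*lambda)) = 10*log10(0.46*34^2/(2*0.0265)) = 40.01

40.01 dB


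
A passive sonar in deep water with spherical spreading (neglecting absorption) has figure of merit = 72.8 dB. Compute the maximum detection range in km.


At max range FOM = TL, so 20*log10(R) = 72.8
R = 10^(72.8/20) = 4365.16 m = 4.37 km

4.37 km


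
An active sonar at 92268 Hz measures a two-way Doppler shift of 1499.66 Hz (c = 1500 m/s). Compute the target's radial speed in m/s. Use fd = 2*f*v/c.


From fd = 2*f*v/c, v = c*fd/(2*f) = 1500 * 1499.66 / (2*92268) = 12.19

12.19 m/s


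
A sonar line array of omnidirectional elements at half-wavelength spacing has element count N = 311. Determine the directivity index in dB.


DI = 10*log10(311) = 24.93

24.93 dB


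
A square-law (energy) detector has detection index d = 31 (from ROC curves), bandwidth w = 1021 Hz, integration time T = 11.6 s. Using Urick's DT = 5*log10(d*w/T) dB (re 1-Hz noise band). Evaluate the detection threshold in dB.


17.18 dB


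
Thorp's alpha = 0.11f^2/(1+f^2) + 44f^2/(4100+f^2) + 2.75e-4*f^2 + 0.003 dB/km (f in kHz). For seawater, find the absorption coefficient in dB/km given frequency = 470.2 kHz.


104.111 dB/km


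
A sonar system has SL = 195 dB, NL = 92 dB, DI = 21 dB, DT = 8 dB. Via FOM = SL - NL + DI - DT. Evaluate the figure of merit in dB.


FOM = SL - NL + DI - DT = 195 - 92 + 21 - 8 = 116

116 dB


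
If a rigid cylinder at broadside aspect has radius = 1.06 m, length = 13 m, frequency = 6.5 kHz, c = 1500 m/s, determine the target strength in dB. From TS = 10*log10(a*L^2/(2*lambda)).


25.89 dB


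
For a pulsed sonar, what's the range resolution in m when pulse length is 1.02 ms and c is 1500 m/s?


dR = c*tau/2 = 1500 * 1.02e-3 / 2 = 0.765

0.765 m


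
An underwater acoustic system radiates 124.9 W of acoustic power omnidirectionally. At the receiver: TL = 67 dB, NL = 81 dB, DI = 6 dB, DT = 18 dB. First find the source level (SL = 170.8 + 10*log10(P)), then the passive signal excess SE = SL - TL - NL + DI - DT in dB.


Step 1: SL = 170.8 + 10*log10(124.9) = 191.77 dB
Step 2: SE = SL - TL - NL + DI - DT = 191.77 - 67 - 81 + 6 - 18 = 31.77

31.77 dB


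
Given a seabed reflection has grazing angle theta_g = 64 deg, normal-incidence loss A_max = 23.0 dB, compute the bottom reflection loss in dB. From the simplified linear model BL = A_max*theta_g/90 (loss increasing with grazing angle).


BL = A_max * theta_g / 90 = 23.0 * 64 / 90 = 16.36

16.36 dB


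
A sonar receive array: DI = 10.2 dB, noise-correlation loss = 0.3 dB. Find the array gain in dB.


AG = DI - L_corr = 10.2 - 0.3 = 9.9

9.9 dB


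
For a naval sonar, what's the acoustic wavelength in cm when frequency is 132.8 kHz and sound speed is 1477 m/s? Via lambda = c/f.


lambda = c/f = 1477 / 132800 = 0.0111 m = 1.11 cm

1.11 cm


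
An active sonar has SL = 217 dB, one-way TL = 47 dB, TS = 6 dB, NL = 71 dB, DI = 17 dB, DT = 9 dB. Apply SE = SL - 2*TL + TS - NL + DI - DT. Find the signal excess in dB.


SE = SL - 2*TL + TS - NL + DI - DT = 217 - 2*47 + (6) - 71 + 17 - 9 = 66

66 dB


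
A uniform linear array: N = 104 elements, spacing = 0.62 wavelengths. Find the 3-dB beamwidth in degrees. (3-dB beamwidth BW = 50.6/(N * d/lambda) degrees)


BW = 50.6 / (104 * 0.62) = 50.6 / 64.48 = 0.78

0.78 deg


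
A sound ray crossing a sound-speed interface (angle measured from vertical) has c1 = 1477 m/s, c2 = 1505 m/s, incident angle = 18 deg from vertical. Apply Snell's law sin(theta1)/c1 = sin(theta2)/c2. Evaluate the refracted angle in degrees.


sin(theta2) = (c2/c1)*sin(theta1) = (1505/1477)*sin(18 deg) = 0.31488
theta2 = arcsin(0.31488) = 18.35

18.35 deg


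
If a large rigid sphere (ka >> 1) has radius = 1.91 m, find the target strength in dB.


TS = 10*log10(1.91^2 / 4) = 10*log10(0.912025) = -0.4

-0.4 dB


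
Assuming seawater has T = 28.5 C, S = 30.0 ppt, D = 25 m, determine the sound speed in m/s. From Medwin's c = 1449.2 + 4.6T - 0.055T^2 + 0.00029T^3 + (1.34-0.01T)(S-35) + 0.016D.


c = 1449.2 + 4.6*28.5 - 0.055*28.5^2 + 0.00029*28.5^3 + (1.34 - 0.01*28.5)*(30.0 - 35) + 0.016*25 = 1537.46

1537.46 m/s


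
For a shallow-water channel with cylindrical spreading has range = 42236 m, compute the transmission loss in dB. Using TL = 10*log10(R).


TL = 10*log10(42236) = 46.26

46.26 dB


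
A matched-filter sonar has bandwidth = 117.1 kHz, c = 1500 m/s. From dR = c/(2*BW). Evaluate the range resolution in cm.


dR = c/(2*BW) = 1500 / (2 * 117.1e3) = 0.0064 m = 0.64 cm

0.64 cm


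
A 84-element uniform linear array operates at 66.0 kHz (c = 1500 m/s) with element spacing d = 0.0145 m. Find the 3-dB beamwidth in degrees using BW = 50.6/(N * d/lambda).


Step 1: lambda = 1500/66000 = 0.02273 m
Step 2: d/lambda = 0.0145/0.02273 = 0.6379
Step 3: BW = 50.6/(N * d/lambda) = 50.6/(84 * 0.6379) = 0.94

0.94 deg


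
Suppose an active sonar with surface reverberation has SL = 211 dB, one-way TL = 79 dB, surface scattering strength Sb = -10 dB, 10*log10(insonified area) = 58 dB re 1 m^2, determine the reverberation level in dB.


RL = SL - 2*TL + Sb + 10*log10(A) = 211 - 2*79 + (-10) + 58 = 101

101 dB


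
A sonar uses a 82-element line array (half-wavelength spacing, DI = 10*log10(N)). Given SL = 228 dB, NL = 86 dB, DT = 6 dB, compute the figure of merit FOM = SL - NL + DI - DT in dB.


Step 1: DI = 10*log10(82) = 19.14 dB
Step 2: FOM = SL - NL + DI - DT = 228 - 86 + 19.14 - 6 = 155.14

155.14 dB


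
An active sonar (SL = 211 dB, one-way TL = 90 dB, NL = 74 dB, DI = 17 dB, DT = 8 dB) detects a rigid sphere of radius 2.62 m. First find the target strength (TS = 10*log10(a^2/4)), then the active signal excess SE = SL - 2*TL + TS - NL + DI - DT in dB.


Step 1: TS = 10*log10(2.62^2/4) = 2.35 dB
Step 2: SE = SL - 2*TL + TS - NL + DI - DT = 211 - 2*90 + (2.35) - 74 + 17 - 8 = -31.65

-31.65 dB


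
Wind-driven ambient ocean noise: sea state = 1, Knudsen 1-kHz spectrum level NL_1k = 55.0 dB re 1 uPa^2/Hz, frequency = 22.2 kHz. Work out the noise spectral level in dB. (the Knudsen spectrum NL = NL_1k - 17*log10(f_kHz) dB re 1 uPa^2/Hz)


32.11 dB


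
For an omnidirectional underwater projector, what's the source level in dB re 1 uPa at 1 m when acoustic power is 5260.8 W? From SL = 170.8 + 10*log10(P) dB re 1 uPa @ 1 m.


SL = 170.8 + 10*log10(5260.8) = 170.8 + 37.21 = 208.01

208.01 dB


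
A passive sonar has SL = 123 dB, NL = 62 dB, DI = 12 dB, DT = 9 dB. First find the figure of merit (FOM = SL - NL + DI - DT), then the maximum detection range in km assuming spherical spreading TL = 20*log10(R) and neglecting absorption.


Step 1: FOM = SL - NL + DI - DT = 123 - 62 + 12 - 9 = 64 dB
Step 2: at max range FOM = TL = 20*log10(R), so R = 10^(64/20) = 1584.89 m = 1.58 km

1.58 km


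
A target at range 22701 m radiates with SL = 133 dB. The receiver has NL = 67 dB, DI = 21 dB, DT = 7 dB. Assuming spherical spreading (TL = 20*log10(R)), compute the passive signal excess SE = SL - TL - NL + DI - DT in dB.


Step 1: TL = 20*log10(22701) = 87.12 dB
Step 2: SE = 133 - 87.12 - 67 + 21 - 7 = -7.12

-7.12 dB


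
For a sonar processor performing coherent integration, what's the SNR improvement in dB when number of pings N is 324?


Gain = 10*log10(324) = 25.11

25.11 dB


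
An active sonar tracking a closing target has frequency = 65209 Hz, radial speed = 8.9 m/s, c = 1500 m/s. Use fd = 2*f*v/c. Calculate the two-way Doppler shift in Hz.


fd = 2*f*v/c = 2 * 65209 * 8.9 / 1500 = 773.81

773.81 Hz


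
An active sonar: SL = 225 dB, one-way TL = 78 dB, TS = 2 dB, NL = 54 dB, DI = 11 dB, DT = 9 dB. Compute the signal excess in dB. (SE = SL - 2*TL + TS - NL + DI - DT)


19 dB


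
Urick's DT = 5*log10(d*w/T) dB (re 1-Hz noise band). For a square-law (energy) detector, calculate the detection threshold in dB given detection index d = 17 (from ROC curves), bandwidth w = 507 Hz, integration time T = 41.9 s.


DT = 5*log10(d*w/T) = 5*log10(17 * 507 / 41.9) = 5*log10(205.7) = 11.57

11.57 dB


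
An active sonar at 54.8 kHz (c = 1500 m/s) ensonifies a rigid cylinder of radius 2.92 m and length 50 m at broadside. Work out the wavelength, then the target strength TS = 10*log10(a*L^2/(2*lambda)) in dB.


Step 1: lambda = c/f = 1500/54800 = 0.02737 m
Step 2: TS = 10*log10(a*L^2/(2*lambda)) = 10*log10(2.92*50^2/(2*0.02737)) = 51.25

51.25 dB


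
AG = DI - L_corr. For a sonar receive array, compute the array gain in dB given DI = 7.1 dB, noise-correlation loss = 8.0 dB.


AG = DI - L_corr = 7.1 - 8.0 = -0.9

-0.9 dB


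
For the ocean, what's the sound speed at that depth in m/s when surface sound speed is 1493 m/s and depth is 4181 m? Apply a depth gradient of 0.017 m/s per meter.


c = 1493 + 0.017 * 4181 = 1564.077

1564.077 m/s


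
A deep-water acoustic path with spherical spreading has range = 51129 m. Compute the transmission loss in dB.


TL = 20*log10(51129) = 94.17

94.17 dB


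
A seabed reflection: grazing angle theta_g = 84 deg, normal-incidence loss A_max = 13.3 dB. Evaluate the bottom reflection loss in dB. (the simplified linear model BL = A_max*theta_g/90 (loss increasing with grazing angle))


BL = A_max * theta_g / 90 = 13.3 * 84 / 90 = 12.41

12.41 dB


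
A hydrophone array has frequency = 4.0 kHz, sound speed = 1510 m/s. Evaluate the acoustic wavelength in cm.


lambda = c/f = 1510 / 4000 = 0.3775 m = 37.75 cm

37.75 cm


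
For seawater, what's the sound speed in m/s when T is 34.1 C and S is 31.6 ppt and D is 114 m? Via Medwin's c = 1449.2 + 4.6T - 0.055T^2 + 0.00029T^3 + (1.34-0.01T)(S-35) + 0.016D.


c = 1449.2 + 4.6*34.1 - 0.055*34.1^2 + 0.00029*34.1^3 + (1.34 - 0.01*34.1)*(31.6 - 35) + 0.016*114 = 1552.03

1552.03 m/s


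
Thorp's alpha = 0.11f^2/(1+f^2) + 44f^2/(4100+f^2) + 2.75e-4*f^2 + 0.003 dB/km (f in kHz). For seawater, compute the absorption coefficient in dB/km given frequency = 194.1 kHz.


f^2 = 37674.81
alpha = 0.11*37674.81/(1+37674.81) + 44*37674.81/(4100+37674.81) + 2.75e-4*37674.81 + 0.003 = 50.155

50.155 dB/km


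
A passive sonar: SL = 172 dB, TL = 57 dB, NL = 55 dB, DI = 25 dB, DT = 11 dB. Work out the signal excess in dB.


SE = SL - TL - NL + DI - DT = 172 - 57 - 55 + 25 - 11 = 74

74 dB


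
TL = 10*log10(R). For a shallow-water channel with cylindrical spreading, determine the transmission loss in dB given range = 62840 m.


47.98 dB


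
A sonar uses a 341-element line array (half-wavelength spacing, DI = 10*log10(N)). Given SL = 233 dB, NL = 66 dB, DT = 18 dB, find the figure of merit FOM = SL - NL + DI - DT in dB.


Step 1: DI = 10*log10(341) = 25.33 dB
Step 2: FOM = SL - NL + DI - DT = 233 - 66 + 25.33 - 18 = 174.33

174.33 dB


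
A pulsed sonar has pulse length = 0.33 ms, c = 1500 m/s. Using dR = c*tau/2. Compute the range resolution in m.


dR = c*tau/2 = 1500 * 0.33e-3 / 2 = 0.2475

0.2475 m


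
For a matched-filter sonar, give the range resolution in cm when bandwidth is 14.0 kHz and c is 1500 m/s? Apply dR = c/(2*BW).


5.36 cm


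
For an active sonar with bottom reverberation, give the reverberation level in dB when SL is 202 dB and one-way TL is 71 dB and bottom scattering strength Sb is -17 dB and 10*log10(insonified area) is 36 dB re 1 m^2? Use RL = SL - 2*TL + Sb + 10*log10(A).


RL = SL - 2*TL + Sb + 10*log10(A) = 202 - 2*71 + (-17) + 36 = 79

79 dB


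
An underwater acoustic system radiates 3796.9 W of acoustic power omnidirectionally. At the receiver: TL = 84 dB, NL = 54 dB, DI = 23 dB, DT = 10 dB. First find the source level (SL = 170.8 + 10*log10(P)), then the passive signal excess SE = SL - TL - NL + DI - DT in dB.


Step 1: SL = 170.8 + 10*log10(3796.9) = 206.59 dB
Step 2: SE = SL - TL - NL + DI - DT = 206.59 - 84 - 54 + 23 - 10 = 81.59

81.59 dB


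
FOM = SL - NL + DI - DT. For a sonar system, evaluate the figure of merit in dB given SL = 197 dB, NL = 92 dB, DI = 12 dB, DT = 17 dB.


100 dB


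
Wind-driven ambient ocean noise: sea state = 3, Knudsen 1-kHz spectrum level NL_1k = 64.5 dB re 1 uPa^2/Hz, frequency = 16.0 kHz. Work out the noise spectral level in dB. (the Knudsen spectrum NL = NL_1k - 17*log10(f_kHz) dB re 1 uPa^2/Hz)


NL = NL_1k - 17*log10(f_kHz) = 64.5 - 17*log10(16.0) = 64.5 - (20.47) = 44.03

44.03 dB


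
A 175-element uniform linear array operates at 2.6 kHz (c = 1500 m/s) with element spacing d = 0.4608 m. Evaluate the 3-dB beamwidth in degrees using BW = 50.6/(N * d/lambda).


Step 1: lambda = 1500/2600 = 0.57692 m
Step 2: d/lambda = 0.4608/0.57692 = 0.7987
Step 3: BW = 50.6/(N * d/lambda) = 50.6/(175 * 0.7987) = 0.36

0.36 deg


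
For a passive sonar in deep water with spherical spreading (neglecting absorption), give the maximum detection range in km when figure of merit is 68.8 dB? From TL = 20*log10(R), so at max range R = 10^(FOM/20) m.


At max range FOM = TL, so 20*log10(R) = 68.8
R = 10^(68.8/20) = 2754.23 m = 2.75 km

2.75 km


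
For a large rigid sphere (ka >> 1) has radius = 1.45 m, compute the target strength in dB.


TS = 10*log10(1.45^2 / 4) = 10*log10(0.525625) = -2.79

-2.79 dB


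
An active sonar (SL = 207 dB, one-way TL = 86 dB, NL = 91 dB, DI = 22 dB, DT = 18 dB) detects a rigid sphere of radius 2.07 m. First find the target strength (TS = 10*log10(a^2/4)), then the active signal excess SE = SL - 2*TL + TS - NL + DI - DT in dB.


Step 1: TS = 10*log10(2.07^2/4) = 0.3 dB
Step 2: SE = SL - 2*TL + TS - NL + DI - DT = 207 - 2*86 + (0.3) - 91 + 22 - 18 = -51.7

-51.7 dB


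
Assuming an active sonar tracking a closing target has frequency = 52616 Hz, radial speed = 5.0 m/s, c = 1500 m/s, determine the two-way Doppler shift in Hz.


fd = 2*f*v/c = 2 * 52616 * 5.0 / 1500 = 350.77

350.77 Hz


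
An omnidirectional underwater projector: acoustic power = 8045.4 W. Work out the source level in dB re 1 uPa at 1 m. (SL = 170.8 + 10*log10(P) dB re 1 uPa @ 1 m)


SL = 170.8 + 10*log10(8045.4) = 170.8 + 39.06 = 209.86

209.86 dB


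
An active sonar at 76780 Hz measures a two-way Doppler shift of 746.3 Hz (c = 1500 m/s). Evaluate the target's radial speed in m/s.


7.29 m/s


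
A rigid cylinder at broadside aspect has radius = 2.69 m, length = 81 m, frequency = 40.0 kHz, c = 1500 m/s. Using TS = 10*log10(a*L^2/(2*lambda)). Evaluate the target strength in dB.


lambda = 1500/40000 = 0.0375 m
TS = 10*log10(2.69*81^2/(2*0.0375)) = 53.72

53.72 dB


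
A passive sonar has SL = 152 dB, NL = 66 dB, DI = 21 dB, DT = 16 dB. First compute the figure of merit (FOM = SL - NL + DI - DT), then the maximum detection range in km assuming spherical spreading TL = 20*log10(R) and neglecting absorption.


Step 1: FOM = SL - NL + DI - DT = 152 - 66 + 21 - 16 = 91 dB
Step 2: at max range FOM = TL = 20*log10(R), so R = 10^(91/20) = 35481.34 m = 35.48 km

35.48 km


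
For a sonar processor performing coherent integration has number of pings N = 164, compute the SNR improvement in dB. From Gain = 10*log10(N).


22.15 dB


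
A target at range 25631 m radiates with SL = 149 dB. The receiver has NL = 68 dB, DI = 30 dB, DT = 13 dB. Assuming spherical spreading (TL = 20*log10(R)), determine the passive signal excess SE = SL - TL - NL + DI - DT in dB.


9.82 dB


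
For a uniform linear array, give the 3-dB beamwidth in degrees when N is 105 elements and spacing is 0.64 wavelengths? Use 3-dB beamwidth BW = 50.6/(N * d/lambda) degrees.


0.75 deg


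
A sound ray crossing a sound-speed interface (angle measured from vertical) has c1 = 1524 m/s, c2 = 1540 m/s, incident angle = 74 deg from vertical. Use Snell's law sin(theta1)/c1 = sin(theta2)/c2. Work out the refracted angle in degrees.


76.25 deg


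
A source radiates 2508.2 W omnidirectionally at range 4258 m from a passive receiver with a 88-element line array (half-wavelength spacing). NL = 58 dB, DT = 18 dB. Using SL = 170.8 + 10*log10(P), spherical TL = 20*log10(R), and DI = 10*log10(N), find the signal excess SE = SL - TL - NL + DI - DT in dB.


Step 1: SL = 170.8 + 10*log10(2508.2) = 204.79 dB
Step 2: TL = 20*log10(4258) = 72.58 dB
Step 3: DI = 10*log10(88) = 19.44 dB
Step 4: SE = SL - TL - NL + DI - DT = 204.79 - 72.58 - 58 + 19.44 - 18 = 75.65

75.65 dB


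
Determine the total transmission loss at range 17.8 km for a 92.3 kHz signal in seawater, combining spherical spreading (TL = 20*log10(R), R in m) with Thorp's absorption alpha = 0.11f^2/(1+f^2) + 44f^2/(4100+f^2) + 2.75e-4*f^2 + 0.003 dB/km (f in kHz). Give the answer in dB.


Step 1 (Thorp): alpha = 0.11*8519.29/(1+8519.29) + 44*8519.29/(4100+8519.29) + 2.75e-4*8519.29 + 0.003 = 32.1602 dB/km
Step 2: TL_spread = 20*log10(17800) = 85.01 dB
Step 3: TL_abs = alpha*R = 32.1602 * 17.8 = 572.45 dB
Step 4: TL_total = 85.01 + 572.45 = 657.46

657.46 dB


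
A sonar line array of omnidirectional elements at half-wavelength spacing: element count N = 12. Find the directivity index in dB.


DI = 10*log10(12) = 10.79

10.79 dB


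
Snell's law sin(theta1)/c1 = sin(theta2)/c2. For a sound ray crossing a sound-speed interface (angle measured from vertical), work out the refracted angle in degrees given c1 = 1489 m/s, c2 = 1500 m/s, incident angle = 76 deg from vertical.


sin(theta2) = (c2/c1)*sin(theta1) = (1500/1489)*sin(76 deg) = 0.97746
theta2 = arcsin(0.97746) = 77.81

77.81 deg


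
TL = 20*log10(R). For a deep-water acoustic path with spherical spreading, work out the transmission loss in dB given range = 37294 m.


91.43 dB


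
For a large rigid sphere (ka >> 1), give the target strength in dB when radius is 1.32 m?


TS = 10*log10(1.32^2 / 4) = 10*log10(0.4356) = -3.61

-3.61 dB
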